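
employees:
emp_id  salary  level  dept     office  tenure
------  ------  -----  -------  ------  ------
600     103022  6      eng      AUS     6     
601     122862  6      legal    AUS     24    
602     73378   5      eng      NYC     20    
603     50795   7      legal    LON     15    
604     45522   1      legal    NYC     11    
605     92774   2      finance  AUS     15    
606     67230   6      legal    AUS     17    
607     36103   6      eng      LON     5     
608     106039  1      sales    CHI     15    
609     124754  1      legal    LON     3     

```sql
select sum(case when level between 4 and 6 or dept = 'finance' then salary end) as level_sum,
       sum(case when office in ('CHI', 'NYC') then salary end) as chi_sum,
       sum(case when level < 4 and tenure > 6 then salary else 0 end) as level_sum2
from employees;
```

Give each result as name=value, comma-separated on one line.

[level_sum: level between 4 and 6 or dept = 'finance']
emp_id=600: ✓ → 103022
emp_id=601: ✓ → 122862
emp_id=602: ✓ → 73378
emp_id=603: ✗
emp_id=604: ✗
emp_id=605: ✓ → 92774
emp_id=606: ✓ → 67230
emp_id=607: ✓ → 36103
emp_id=608: ✗
emp_id=609: ✗
level_sum = 103022 + 122862 + 73378 + 92774 + 67230 + 36103 = 495369
—
[chi_sum: office in ('CHI', 'NYC')]
emp_id=600: ✗
emp_id=601: ✗
emp_id=602: ✓ → 73378
emp_id=603: ✗
emp_id=604: ✓ → 45522
emp_id=605: ✗
emp_id=606: ✗
emp_id=607: ✗
emp_id=608: ✓ → 106039
emp_id=609: ✗
chi_sum = 73378 + 45522 + 106039 = 224939
—
[level_sum2: level < 4 and tenure > 6]
emp_id=600: ✗
emp_id=601: ✗
emp_id=602: ✗
emp_id=603: ✗
emp_id=604: ✓ → 45522
emp_id=605: ✓ → 92774
emp_id=606: ✗
emp_id=607: ✗
emp_id=608: ✓ → 106039
emp_id=609: ✗
level_sum2 = 45522 + 92774 + 106039 = 244335

level_sum=495369, chi_sum=224939, level_sum2=244335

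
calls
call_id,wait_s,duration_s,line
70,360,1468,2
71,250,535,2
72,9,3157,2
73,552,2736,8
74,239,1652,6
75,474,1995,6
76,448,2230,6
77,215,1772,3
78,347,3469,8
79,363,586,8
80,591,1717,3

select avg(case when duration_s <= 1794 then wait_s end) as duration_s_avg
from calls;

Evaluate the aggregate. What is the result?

336.3333333333

call_id=70: ✓ → 360
call_id=71: ✓ → 250
call_id=72: ✗
call_id=73: ✗
call_id=74: ✓ → 239
call_id=75: ✗
call_id=76: ✗
call_id=77: ✓ → 215
call_id=78: ✗
call_id=79: ✓ → 363
call_id=80: ✓ → 591
duration_s_avg = (360 + 250 + 239 + 215 + 363 + 591) / 6 = 336.3333333333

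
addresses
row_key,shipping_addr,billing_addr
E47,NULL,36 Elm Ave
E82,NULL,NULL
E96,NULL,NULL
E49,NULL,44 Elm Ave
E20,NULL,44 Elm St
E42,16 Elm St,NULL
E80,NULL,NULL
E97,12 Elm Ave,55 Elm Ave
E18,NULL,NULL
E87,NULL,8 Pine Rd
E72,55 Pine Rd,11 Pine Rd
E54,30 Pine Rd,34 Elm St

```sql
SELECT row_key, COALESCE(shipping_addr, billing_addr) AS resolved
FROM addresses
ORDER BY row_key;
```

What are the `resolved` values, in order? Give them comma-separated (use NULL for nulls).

NULL, 44 Elm St, 16 Elm St, 36 Elm Ave, 44 Elm Ave, 30 Pine Rd, 55 Pine Rd, NULL, NULL, 8 Pine Rd, NULL, 12 Elm Ave

row_key=E18: shipping_addr=NULL, billing_addr=NULL (all NULL) → NULL
row_key=E20: shipping_addr=NULL, billing_addr=44 Elm St → 44 Elm St
row_key=E42: shipping_addr=16 Elm St → 16 Elm St
row_key=E47: shipping_addr=NULL, billing_addr=36 Elm Ave → 36 Elm Ave
row_key=E49: shipping_addr=NULL, billing_addr=44 Elm Ave → 44 Elm Ave
row_key=E54: shipping_addr=30 Pine Rd → 30 Pine Rd
row_key=E72: shipping_addr=55 Pine Rd → 55 Pine Rd
row_key=E80: shipping_addr=NULL, billing_addr=NULL (all NULL) → NULL
row_key=E82: shipping_addr=NULL, billing_addr=NULL (all NULL) → NULL
row_key=E87: shipping_addr=NULL, billing_addr=8 Pine Rd → 8 Pine Rd
row_key=E96: shipping_addr=NULL, billing_addr=NULL (all NULL) → NULL
row_key=E97: shipping_addr=12 Elm Ave → 12 Elm Ave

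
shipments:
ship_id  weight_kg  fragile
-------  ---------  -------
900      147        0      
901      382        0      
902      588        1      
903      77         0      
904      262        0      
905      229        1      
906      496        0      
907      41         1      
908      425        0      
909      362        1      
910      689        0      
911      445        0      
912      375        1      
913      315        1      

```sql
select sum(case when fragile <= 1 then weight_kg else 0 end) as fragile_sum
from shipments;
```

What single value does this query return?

ship_id=900: ✓ → 147
ship_id=901: ✓ → 382
ship_id=902: ✓ → 588
ship_id=903: ✓ → 77
ship_id=904: ✓ → 262
ship_id=905: ✓ → 229
ship_id=906: ✓ → 496
ship_id=907: ✓ → 41
ship_id=908: ✓ → 425
ship_id=909: ✓ → 362
ship_id=910: ✓ → 689
ship_id=911: ✓ → 445
ship_id=912: ✓ → 375
ship_id=913: ✓ → 315
fragile_sum = 147 + 382 + 588 + 77 + 262 + 229 + 496 + 41 + 425 + 362 + 689 + 445 + 375 + 315 = 4833

4833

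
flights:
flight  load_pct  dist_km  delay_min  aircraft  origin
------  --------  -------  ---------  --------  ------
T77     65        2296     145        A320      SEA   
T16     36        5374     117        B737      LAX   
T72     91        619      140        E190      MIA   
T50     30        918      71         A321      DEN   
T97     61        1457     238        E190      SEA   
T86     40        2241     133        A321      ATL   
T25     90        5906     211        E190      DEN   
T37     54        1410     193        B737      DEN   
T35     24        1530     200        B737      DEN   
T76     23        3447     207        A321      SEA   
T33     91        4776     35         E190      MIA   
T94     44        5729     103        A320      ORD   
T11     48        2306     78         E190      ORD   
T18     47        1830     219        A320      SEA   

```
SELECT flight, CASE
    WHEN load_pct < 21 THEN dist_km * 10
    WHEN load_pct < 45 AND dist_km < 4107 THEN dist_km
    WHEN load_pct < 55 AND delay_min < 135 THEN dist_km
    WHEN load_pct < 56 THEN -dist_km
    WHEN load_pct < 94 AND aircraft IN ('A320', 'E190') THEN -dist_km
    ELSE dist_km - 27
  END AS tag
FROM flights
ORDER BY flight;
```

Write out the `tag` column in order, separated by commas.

2306, 5374, -1830, -5906, -4776, 1530, -1410, 918, -619, 3447, -2296, 2241, 5729, -1457

flight=T11: load_pct < 55 AND delay_min < 135 → 2306
flight=T16: load_pct < 55 AND delay_min < 135 → 5374
flight=T18: load_pct < 56 → -1830
flight=T25: load_pct < 94 AND aircraft IN ('A320', 'E190') → -5906
flight=T33: load_pct < 94 AND aircraft IN ('A320', 'E190') → -4776
flight=T35: load_pct < 45 AND dist_km < 4107 → 1530
flight=T37: load_pct < 56 → -1410
flight=T50: load_pct < 45 AND dist_km < 4107 → 918
flight=T72: load_pct < 94 AND aircraft IN ('A320', 'E190') → -619
flight=T76: load_pct < 45 AND dist_km < 4107 → 3447
flight=T77: load_pct < 94 AND aircraft IN ('A320', 'E190') → -2296
flight=T86: load_pct < 45 AND dist_km < 4107 → 2241
flight=T94: load_pct < 55 AND delay_min < 135 → 5729
flight=T97: load_pct < 94 AND aircraft IN ('A320', 'E190') → -1457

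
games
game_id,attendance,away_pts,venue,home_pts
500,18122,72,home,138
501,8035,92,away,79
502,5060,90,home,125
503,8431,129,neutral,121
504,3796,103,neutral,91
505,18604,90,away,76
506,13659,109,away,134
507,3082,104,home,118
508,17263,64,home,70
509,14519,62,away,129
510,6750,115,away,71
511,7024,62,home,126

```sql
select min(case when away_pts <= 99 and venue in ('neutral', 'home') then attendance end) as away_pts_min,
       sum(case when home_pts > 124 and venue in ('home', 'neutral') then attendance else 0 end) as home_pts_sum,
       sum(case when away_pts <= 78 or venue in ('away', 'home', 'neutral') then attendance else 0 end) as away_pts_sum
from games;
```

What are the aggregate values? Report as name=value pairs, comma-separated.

[away_pts_min: away_pts <= 99 and venue in ('neutral', 'home')]
game_id=500: ✓ → 18122
game_id=501: ✗
game_id=502: ✓ → 5060
game_id=503: ✗
game_id=504: ✗
game_id=505: ✗
game_id=506: ✗
game_id=507: ✗
game_id=508: ✓ → 17263
game_id=509: ✗
game_id=510: ✗
game_id=511: ✓ → 7024
away_pts_min = MIN(18122, 5060, 17263, 7024) = 5060
—
[home_pts_sum: home_pts > 124 and venue in ('home', 'neutral')]
game_id=500: ✓ → 18122
game_id=501: ✗
game_id=502: ✓ → 5060
game_id=503: ✗
game_id=504: ✗
game_id=505: ✗
game_id=506: ✗
game_id=507: ✗
game_id=508: ✗
game_id=509: ✗
game_id=510: ✗
game_id=511: ✓ → 7024
home_pts_sum = 18122 + 5060 + 7024 = 30206
—
[away_pts_sum: away_pts <= 78 or venue in ('away', 'home', 'neutral')]
game_id=500: ✓ → 18122
game_id=501: ✓ → 8035
game_id=502: ✓ → 5060
game_id=503: ✓ → 8431
game_id=504: ✓ → 3796
game_id=505: ✓ → 18604
game_id=506: ✓ → 13659
game_id=507: ✓ → 3082
game_id=508: ✓ → 17263
game_id=509: ✓ → 14519
game_id=510: ✓ → 6750
game_id=511: ✓ → 7024
away_pts_sum = 18122 + 8035 + 5060 + 8431 + 3796 + 18604 + 13659 + 3082 + 17263 + 14519 + 6750 + 7024 = 124345

away_pts_min=5060, home_pts_sum=30206, away_pts_sum=124345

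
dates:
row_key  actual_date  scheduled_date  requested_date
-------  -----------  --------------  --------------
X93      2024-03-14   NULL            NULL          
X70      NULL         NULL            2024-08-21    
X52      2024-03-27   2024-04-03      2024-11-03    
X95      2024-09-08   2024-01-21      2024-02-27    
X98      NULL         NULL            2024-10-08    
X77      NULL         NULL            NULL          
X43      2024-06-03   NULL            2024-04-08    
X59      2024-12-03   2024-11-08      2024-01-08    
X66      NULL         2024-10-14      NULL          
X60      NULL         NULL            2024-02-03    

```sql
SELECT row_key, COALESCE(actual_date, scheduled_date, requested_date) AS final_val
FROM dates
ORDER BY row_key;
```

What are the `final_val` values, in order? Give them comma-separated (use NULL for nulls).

row_key=X43: actual_date=2024-06-03 → 2024-06-03
row_key=X52: actual_date=2024-03-27 → 2024-03-27
row_key=X59: actual_date=2024-12-03 → 2024-12-03
row_key=X60: actual_date=NULL, scheduled_date=NULL, requested_date=2024-02-03 → 2024-02-03
row_key=X66: actual_date=NULL, scheduled_date=2024-10-14 → 2024-10-14
row_key=X70: actual_date=NULL, scheduled_date=NULL, requested_date=2024-08-21 → 2024-08-21
row_key=X77: actual_date=NULL, scheduled_date=NULL, requested_date=NULL (all NULL) → NULL
row_key=X93: actual_date=2024-03-14 → 2024-03-14
row_key=X95: actual_date=2024-09-08 → 2024-09-08
row_key=X98: actual_date=NULL, scheduled_date=NULL, requested_date=2024-10-08 → 2024-10-08

2024-06-03, 2024-03-27, 2024-12-03, 2024-02-03, 2024-10-14, 2024-08-21, NULL, 2024-03-14, 2024-09-08, 2024-10-08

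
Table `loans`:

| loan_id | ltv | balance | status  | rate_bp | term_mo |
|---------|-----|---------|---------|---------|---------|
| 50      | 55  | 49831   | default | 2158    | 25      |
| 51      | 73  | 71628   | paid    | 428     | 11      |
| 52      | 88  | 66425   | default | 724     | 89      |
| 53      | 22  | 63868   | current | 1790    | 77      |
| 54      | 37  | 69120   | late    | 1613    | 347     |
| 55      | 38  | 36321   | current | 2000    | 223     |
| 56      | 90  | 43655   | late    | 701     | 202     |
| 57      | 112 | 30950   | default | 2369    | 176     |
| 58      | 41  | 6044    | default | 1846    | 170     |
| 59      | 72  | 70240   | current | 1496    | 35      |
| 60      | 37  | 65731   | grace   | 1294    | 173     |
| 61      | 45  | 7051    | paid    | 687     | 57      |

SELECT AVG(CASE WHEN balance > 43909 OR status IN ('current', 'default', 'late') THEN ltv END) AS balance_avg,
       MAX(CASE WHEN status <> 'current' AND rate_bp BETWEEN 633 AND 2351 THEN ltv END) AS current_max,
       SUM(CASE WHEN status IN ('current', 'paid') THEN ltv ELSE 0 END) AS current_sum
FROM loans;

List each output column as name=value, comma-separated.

[balance_avg: balance > 43909 OR status IN ('current', 'default', 'late')]
loan_id=50: ✓ → 55
loan_id=51: ✓ → 73
loan_id=52: ✓ → 88
loan_id=53: ✓ → 22
loan_id=54: ✓ → 37
loan_id=55: ✓ → 38
loan_id=56: ✓ → 90
loan_id=57: ✓ → 112
loan_id=58: ✓ → 41
loan_id=59: ✓ → 72
loan_id=60: ✓ → 37
loan_id=61: ✗
balance_avg = (55 + 73 + 88 + 22 + 37 + 38 + 90 + 112 + 41 + 72 + 37) / 11 = 60.4545454545
—
[current_max: status <> 'current' AND rate_bp BETWEEN 633 AND 2351]
loan_id=50: ✓ → 55
loan_id=51: ✗
loan_id=52: ✓ → 88
loan_id=53: ✗
loan_id=54: ✓ → 37
loan_id=55: ✗
loan_id=56: ✓ → 90
loan_id=57: ✗
loan_id=58: ✓ → 41
loan_id=59: ✗
loan_id=60: ✓ → 37
loan_id=61: ✓ → 45
current_max = MAX(55, 88, 37, 90, 41, 37, 45) = 90
—
[current_sum: status IN ('current', 'paid')]
loan_id=50: ✗
loan_id=51: ✓ → 73
loan_id=52: ✗
loan_id=53: ✓ → 22
loan_id=54: ✗
loan_id=55: ✓ → 38
loan_id=56: ✗
loan_id=57: ✗
loan_id=58: ✗
loan_id=59: ✓ → 72
loan_id=60: ✗
loan_id=61: ✓ → 45
current_sum = 73 + 22 + 38 + 72 + 45 = 250

balance_avg=60.4545454545, current_max=90, current_sum=250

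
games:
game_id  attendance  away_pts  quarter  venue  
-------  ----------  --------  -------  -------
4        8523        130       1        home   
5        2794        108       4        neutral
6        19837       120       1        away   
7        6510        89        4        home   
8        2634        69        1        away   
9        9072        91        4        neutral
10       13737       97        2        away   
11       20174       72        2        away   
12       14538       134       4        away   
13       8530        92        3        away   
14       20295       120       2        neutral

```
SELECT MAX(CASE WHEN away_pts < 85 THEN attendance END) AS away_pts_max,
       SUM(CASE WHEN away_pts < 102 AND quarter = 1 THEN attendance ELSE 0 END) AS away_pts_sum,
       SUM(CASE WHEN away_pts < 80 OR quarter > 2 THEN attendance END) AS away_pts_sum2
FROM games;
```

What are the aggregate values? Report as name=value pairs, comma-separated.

away_pts_max=20174, away_pts_sum=2634, away_pts_sum2=64252

[away_pts_max: away_pts < 85]
game_id=4: ✗
game_id=5: ✗
game_id=6: ✗
game_id=7: ✗
game_id=8: ✓ → 2634
game_id=9: ✗
game_id=10: ✗
game_id=11: ✓ → 20174
game_id=12: ✗
game_id=13: ✗
game_id=14: ✗
away_pts_max = MAX(2634, 20174) = 20174
—
[away_pts_sum: away_pts < 102 AND quarter = 1]
game_id=4: ✗
game_id=5: ✗
game_id=6: ✗
game_id=7: ✗
game_id=8: ✓ → 2634
game_id=9: ✗
game_id=10: ✗
game_id=11: ✗
game_id=12: ✗
game_id=13: ✗
game_id=14: ✗
away_pts_sum = 2634
—
[away_pts_sum2: away_pts < 80 OR quarter > 2]
game_id=4: ✗
game_id=5: ✓ → 2794
game_id=6: ✗
game_id=7: ✓ → 6510
game_id=8: ✓ → 2634
game_id=9: ✓ → 9072
game_id=10: ✗
game_id=11: ✓ → 20174
game_id=12: ✓ → 14538
game_id=13: ✓ → 8530
game_id=14: ✗
away_pts_sum2 = 2794 + 6510 + 2634 + 9072 + 20174 + 14538 + 8530 = 64252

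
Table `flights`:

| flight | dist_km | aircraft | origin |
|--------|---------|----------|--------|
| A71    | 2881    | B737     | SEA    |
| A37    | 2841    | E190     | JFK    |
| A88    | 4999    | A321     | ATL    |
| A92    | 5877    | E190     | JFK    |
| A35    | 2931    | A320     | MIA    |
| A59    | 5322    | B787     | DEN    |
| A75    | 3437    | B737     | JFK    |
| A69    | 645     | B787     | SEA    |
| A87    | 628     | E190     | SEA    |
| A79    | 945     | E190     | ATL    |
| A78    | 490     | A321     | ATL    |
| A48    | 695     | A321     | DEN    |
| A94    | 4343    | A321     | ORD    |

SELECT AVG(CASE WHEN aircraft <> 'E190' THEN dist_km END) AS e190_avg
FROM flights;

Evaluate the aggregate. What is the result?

flight=A71: ✓ → 2881
flight=A37: ✗
flight=A88: ✓ → 4999
flight=A92: ✗
flight=A35: ✓ → 2931
flight=A59: ✓ → 5322
flight=A75: ✓ → 3437
flight=A69: ✓ → 645
flight=A87: ✗
flight=A79: ✗
flight=A78: ✓ → 490
flight=A48: ✓ → 695
flight=A94: ✓ → 4343
e190_avg = (2881 + 4999 + 2931 + 5322 + 3437 + 645 + 490 + 695 + 4343) / 9 = 2860.3333333333

2860.3333333333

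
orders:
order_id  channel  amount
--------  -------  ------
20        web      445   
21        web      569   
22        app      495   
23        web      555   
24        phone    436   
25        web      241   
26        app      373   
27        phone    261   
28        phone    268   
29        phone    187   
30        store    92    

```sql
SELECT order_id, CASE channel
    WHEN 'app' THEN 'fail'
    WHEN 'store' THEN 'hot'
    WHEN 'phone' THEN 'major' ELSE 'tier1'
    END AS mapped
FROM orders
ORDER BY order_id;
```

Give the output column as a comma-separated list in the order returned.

tier1, tier1, fail, tier1, major, tier1, fail, major, major, major, hot

order_id=20: ELSE → tier1
order_id=21: ELSE → tier1
order_id=22: channel='app' → fail
order_id=23: ELSE → tier1
order_id=24: channel='phone' → major
order_id=25: ELSE → tier1
order_id=26: channel='app' → fail
order_id=27: channel='phone' → major
order_id=28: channel='phone' → major
order_id=29: channel='phone' → major
order_id=30: channel='store' → hot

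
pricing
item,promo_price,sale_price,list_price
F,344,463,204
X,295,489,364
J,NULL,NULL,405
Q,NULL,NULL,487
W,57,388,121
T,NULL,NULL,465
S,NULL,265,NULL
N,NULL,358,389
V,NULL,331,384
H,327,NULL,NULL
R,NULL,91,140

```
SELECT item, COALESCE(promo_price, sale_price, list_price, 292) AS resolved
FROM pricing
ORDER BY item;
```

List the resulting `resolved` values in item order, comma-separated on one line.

344, 327, 405, 358, 487, 91, 265, 465, 331, 57, 295

item=F: promo_price=344 → 344
item=H: promo_price=327 → 327
item=J: promo_price=NULL, sale_price=NULL, list_price=405 → 405
item=N: promo_price=NULL, sale_price=358 → 358
item=Q: promo_price=NULL, sale_price=NULL, list_price=487 → 487
item=R: promo_price=NULL, sale_price=91 → 91
item=S: promo_price=NULL, sale_price=265 → 265
item=T: promo_price=NULL, sale_price=NULL, list_price=465 → 465
item=V: promo_price=NULL, sale_price=331 → 331
item=W: promo_price=57 → 57
item=X: promo_price=295 → 295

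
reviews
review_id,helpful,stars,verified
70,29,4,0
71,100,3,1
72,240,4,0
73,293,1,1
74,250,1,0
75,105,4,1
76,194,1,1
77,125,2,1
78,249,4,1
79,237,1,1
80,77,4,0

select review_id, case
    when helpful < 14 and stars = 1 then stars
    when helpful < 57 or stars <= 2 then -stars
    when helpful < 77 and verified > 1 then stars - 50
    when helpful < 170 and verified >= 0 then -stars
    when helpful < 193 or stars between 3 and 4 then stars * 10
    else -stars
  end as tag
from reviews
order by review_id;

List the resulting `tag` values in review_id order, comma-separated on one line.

-4, -3, 40, -1, -1, -4, -1, -2, 40, -1, -4

review_id=70: helpful < 57 or stars <= 2 → -4
review_id=71: helpful < 170 and verified >= 0 → -3
review_id=72: helpful < 193 or stars between 3 and 4 → 40
review_id=73: helpful < 57 or stars <= 2 → -1
review_id=74: helpful < 57 or stars <= 2 → -1
review_id=75: helpful < 170 and verified >= 0 → -4
review_id=76: helpful < 57 or stars <= 2 → -1
review_id=77: helpful < 57 or stars <= 2 → -2
review_id=78: helpful < 193 or stars between 3 and 4 → 40
review_id=79: helpful < 57 or stars <= 2 → -1
review_id=80: helpful < 170 and verified >= 0 → -4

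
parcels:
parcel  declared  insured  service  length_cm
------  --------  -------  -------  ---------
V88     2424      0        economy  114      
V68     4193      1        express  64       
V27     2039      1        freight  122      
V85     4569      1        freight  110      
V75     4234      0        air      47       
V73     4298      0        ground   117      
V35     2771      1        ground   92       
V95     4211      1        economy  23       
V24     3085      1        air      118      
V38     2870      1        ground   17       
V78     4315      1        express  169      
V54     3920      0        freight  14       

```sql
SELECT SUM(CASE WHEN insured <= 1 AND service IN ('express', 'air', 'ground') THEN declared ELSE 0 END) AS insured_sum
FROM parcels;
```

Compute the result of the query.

25766

parcel=V88: ✗
parcel=V68: ✓ → 4193
parcel=V27: ✗
parcel=V85: ✗
parcel=V75: ✓ → 4234
parcel=V73: ✓ → 4298
parcel=V35: ✓ → 2771
parcel=V95: ✗
parcel=V24: ✓ → 3085
parcel=V38: ✓ → 2870
parcel=V78: ✓ → 4315
parcel=V54: ✗
insured_sum = 4193 + 4234 + 4298 + 2771 + 3085 + 2870 + 4315 = 25766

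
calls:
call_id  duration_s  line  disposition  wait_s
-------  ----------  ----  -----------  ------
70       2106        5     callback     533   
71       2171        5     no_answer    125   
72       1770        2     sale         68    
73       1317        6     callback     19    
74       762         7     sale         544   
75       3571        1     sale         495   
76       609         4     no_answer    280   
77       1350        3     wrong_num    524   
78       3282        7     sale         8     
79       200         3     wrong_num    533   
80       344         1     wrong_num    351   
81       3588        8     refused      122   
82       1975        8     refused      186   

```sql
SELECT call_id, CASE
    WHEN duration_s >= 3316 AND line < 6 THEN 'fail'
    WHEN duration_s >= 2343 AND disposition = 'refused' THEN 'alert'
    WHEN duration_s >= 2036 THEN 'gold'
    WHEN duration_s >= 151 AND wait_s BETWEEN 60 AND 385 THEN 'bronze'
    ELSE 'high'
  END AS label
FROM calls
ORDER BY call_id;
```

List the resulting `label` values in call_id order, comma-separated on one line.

gold, gold, bronze, high, high, fail, bronze, high, gold, high, bronze, alert, bronze

call_id=70: duration_s >= 2036 → gold
call_id=71: duration_s >= 2036 → gold
call_id=72: duration_s >= 151 AND wait_s BETWEEN 60 AND 385 → bronze
call_id=73: ELSE → high
call_id=74: ELSE → high
call_id=75: duration_s >= 3316 AND line < 6 → fail
call_id=76: duration_s >= 151 AND wait_s BETWEEN 60 AND 385 → bronze
call_id=77: ELSE → high
call_id=78: duration_s >= 2036 → gold
call_id=79: ELSE → high
call_id=80: duration_s >= 151 AND wait_s BETWEEN 60 AND 385 → bronze
call_id=81: duration_s >= 2343 AND disposition = 'refused' → alert
call_id=82: duration_s >= 151 AND wait_s BETWEEN 60 AND 385 → bronze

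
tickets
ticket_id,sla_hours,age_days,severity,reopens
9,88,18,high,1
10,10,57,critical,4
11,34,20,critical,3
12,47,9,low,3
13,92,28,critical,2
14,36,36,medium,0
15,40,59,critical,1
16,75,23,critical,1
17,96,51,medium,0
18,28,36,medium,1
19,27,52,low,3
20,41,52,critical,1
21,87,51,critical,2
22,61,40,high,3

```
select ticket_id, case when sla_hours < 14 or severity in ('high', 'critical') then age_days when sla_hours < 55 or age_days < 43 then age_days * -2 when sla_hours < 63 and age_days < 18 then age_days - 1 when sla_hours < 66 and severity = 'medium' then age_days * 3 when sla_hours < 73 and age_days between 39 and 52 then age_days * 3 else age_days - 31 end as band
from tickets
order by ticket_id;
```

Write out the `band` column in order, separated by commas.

18, 57, 20, -18, 28, -72, 59, 23, 20, -72, -104, 52, 51, 40

ticket_id=9: sla_hours < 14 or severity in ('high', 'critical') → 18
ticket_id=10: sla_hours < 14 or severity in ('high', 'critical') → 57
ticket_id=11: sla_hours < 14 or severity in ('high', 'critical') → 20
ticket_id=12: sla_hours < 55 or age_days < 43 → -18
ticket_id=13: sla_hours < 14 or severity in ('high', 'critical') → 28
ticket_id=14: sla_hours < 55 or age_days < 43 → -72
ticket_id=15: sla_hours < 14 or severity in ('high', 'critical') → 59
ticket_id=16: sla_hours < 14 or severity in ('high', 'critical') → 23
ticket_id=17: ELSE → 20
ticket_id=18: sla_hours < 55 or age_days < 43 → -72
ticket_id=19: sla_hours < 55 or age_days < 43 → -104
ticket_id=20: sla_hours < 14 or severity in ('high', 'critical') → 52
ticket_id=21: sla_hours < 14 or severity in ('high', 'critical') → 51
ticket_id=22: sla_hours < 14 or severity in ('high', 'critical') → 40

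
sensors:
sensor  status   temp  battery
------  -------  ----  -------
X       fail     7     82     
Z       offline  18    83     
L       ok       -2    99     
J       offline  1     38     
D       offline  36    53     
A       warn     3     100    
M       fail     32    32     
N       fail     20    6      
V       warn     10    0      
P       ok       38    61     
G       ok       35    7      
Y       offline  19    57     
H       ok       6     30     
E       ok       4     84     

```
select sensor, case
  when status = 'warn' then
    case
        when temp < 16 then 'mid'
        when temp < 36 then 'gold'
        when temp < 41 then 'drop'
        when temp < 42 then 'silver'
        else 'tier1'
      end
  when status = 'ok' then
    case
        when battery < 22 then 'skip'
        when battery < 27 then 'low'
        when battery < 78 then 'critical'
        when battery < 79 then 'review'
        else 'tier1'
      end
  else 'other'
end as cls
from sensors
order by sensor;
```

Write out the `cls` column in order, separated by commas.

mid, other, tier1, skip, critical, other, tier1, other, other, critical, mid, other, other, other

sensor=A: status='warn' → inner[temp < 16] → mid
sensor=D: status='offline' → outer ELSE → other
sensor=E: status='ok' → inner[ELSE] → tier1
sensor=G: status='ok' → inner[battery < 22] → skip
sensor=H: status='ok' → inner[battery < 78] → critical
sensor=J: status='offline' → outer ELSE → other
sensor=L: status='ok' → inner[ELSE] → tier1
sensor=M: status='fail' → outer ELSE → other
sensor=N: status='fail' → outer ELSE → other
sensor=P: status='ok' → inner[battery < 78] → critical
sensor=V: status='warn' → inner[temp < 16] → mid
sensor=X: status='fail' → outer ELSE → other
sensor=Y: status='offline' → outer ELSE → other
sensor=Z: status='offline' → outer ELSE → other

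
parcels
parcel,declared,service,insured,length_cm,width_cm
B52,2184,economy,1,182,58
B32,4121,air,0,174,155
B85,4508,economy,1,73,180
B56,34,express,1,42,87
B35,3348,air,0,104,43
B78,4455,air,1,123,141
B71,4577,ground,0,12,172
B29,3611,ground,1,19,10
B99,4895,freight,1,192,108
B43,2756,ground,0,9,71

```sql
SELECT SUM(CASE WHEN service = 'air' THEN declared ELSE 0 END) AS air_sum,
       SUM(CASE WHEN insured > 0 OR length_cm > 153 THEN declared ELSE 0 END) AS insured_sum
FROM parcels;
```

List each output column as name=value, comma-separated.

air_sum=11924, insured_sum=23808

[air_sum: service = 'air']
parcel=B52: ✗
parcel=B32: ✓ → 4121
parcel=B85: ✗
parcel=B56: ✗
parcel=B35: ✓ → 3348
parcel=B78: ✓ → 4455
parcel=B71: ✗
parcel=B29: ✗
parcel=B99: ✗
parcel=B43: ✗
air_sum = 4121 + 3348 + 4455 = 11924
—
[insured_sum: insured > 0 OR length_cm > 153]
parcel=B52: ✓ → 2184
parcel=B32: ✓ → 4121
parcel=B85: ✓ → 4508
parcel=B56: ✓ → 34
parcel=B35: ✗
parcel=B78: ✓ → 4455
parcel=B71: ✗
parcel=B29: ✓ → 3611
parcel=B99: ✓ → 4895
parcel=B43: ✗
insured_sum = 2184 + 4121 + 4508 + 34 + 4455 + 3611 + 4895 = 23808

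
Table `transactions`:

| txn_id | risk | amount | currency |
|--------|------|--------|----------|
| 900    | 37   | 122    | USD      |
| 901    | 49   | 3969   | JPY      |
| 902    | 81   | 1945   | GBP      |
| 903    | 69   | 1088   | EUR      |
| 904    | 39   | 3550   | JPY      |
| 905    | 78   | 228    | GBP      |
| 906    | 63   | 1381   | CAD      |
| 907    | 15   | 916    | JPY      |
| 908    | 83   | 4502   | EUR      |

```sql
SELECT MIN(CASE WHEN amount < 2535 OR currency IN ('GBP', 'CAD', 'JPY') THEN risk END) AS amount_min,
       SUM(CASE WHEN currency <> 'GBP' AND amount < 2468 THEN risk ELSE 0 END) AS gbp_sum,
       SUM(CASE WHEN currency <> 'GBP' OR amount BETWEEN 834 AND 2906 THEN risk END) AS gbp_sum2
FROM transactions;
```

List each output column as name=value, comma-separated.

amount_min=15, gbp_sum=184, gbp_sum2=436

[amount_min: amount < 2535 OR currency IN ('GBP', 'CAD', 'JPY')]
txn_id=900: ✓ → 37
txn_id=901: ✓ → 49
txn_id=902: ✓ → 81
txn_id=903: ✓ → 69
txn_id=904: ✓ → 39
txn_id=905: ✓ → 78
txn_id=906: ✓ → 63
txn_id=907: ✓ → 15
txn_id=908: ✗
amount_min = MIN(37, 49, 81, 69, 39, 78, 63, 15) = 15
—
[gbp_sum: currency <> 'GBP' AND amount < 2468]
txn_id=900: ✓ → 37
txn_id=901: ✗
txn_id=902: ✗
txn_id=903: ✓ → 69
txn_id=904: ✗
txn_id=905: ✗
txn_id=906: ✓ → 63
txn_id=907: ✓ → 15
txn_id=908: ✗
gbp_sum = 37 + 69 + 63 + 15 = 184
—
[gbp_sum2: currency <> 'GBP' OR amount BETWEEN 834 AND 2906]
txn_id=900: ✓ → 37
txn_id=901: ✓ → 49
txn_id=902: ✓ → 81
txn_id=903: ✓ → 69
txn_id=904: ✓ → 39
txn_id=905: ✗
txn_id=906: ✓ → 63
txn_id=907: ✓ → 15
txn_id=908: ✓ → 83
gbp_sum2 = 37 + 49 + 81 + 69 + 39 + 63 + 15 + 83 = 436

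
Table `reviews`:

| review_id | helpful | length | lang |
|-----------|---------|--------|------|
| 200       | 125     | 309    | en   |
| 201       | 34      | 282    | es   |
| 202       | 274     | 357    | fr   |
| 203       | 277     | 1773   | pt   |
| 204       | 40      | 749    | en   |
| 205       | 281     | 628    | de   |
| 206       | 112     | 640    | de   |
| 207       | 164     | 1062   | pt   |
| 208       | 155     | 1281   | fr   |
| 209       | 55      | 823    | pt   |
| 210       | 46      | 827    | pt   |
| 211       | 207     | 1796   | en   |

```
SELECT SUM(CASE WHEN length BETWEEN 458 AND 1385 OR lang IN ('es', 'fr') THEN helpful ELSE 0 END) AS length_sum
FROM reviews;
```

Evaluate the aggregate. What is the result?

review_id=200: ✗
review_id=201: ✓ → 34
review_id=202: ✓ → 274
review_id=203: ✗
review_id=204: ✓ → 40
review_id=205: ✓ → 281
review_id=206: ✓ → 112
review_id=207: ✓ → 164
review_id=208: ✓ → 155
review_id=209: ✓ → 55
review_id=210: ✓ → 46
review_id=211: ✗
length_sum = 34 + 274 + 40 + 281 + 112 + 164 + 155 + 55 + 46 = 1161

1161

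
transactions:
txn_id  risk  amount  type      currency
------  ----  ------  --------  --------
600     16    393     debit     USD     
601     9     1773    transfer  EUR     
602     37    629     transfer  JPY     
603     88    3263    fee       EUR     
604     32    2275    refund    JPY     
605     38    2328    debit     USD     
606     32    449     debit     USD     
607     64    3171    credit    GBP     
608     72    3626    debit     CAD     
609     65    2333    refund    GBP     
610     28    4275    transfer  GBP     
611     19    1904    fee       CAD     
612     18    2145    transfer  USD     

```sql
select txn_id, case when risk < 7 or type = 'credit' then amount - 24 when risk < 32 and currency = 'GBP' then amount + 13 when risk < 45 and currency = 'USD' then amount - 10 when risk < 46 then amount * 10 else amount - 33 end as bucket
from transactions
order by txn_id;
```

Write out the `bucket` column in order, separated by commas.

383, 17730, 6290, 3230, 22750, 2318, 439, 3147, 3593, 2300, 4288, 19040, 2135

txn_id=600: risk < 45 and currency = 'USD' → 383
txn_id=601: risk < 46 → 17730
txn_id=602: risk < 46 → 6290
txn_id=603: ELSE → 3230
txn_id=604: risk < 46 → 22750
txn_id=605: risk < 45 and currency = 'USD' → 2318
txn_id=606: risk < 45 and currency = 'USD' → 439
txn_id=607: risk < 7 or type = 'credit' → 3147
txn_id=608: ELSE → 3593
txn_id=609: ELSE → 2300
txn_id=610: risk < 32 and currency = 'GBP' → 4288
txn_id=611: risk < 46 → 19040
txn_id=612: risk < 45 and currency = 'USD' → 2135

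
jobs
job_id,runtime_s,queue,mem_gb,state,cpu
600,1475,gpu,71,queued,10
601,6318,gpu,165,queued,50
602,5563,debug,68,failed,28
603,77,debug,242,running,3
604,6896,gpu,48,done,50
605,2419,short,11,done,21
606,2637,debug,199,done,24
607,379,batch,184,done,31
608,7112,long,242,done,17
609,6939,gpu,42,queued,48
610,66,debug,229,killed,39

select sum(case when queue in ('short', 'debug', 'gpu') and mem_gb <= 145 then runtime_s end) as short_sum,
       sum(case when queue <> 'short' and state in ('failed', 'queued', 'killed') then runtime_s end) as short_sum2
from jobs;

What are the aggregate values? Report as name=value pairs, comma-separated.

short_sum=23292, short_sum2=20361

[short_sum: queue in ('short', 'debug', 'gpu') and mem_gb <= 145]
job_id=600: ✓ → 1475
job_id=601: ✗
job_id=602: ✓ → 5563
job_id=603: ✗
job_id=604: ✓ → 6896
job_id=605: ✓ → 2419
job_id=606: ✗
job_id=607: ✗
job_id=608: ✗
job_id=609: ✓ → 6939
job_id=610: ✗
short_sum = 1475 + 5563 + 6896 + 2419 + 6939 = 23292
—
[short_sum2: queue <> 'short' and state in ('failed', 'queued', 'killed')]
job_id=600: ✓ → 1475
job_id=601: ✓ → 6318
job_id=602: ✓ → 5563
job_id=603: ✗
job_id=604: ✗
job_id=605: ✗
job_id=606: ✗
job_id=607: ✗
job_id=608: ✗
job_id=609: ✓ → 6939
job_id=610: ✓ → 66
short_sum2 = 1475 + 6318 + 5563 + 6939 + 66 = 20361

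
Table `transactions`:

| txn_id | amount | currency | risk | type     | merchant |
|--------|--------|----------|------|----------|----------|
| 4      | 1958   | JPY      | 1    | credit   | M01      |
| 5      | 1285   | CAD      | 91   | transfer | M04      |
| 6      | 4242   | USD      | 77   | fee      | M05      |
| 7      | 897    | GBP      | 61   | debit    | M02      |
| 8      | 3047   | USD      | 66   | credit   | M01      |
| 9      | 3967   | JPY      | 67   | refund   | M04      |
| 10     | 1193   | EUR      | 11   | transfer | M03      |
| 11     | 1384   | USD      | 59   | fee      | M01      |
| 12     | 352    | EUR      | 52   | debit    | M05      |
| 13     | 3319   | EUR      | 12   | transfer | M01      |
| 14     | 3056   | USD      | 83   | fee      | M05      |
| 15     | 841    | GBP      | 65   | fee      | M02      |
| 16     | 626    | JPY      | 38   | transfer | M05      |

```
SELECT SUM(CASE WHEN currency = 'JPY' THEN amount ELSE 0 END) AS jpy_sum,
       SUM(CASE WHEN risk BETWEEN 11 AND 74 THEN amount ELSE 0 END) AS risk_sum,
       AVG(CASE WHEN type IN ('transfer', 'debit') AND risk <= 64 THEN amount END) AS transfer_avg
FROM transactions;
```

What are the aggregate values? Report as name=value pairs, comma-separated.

[jpy_sum: currency = 'JPY']
txn_id=4: ✓ → 1958
txn_id=5: ✗
txn_id=6: ✗
txn_id=7: ✗
txn_id=8: ✗
txn_id=9: ✓ → 3967
txn_id=10: ✗
txn_id=11: ✗
txn_id=12: ✗
txn_id=13: ✗
txn_id=14: ✗
txn_id=15: ✗
txn_id=16: ✓ → 626
jpy_sum = 1958 + 3967 + 626 = 6551
—
[risk_sum: risk BETWEEN 11 AND 74]
txn_id=4: ✗
txn_id=5: ✗
txn_id=6: ✗
txn_id=7: ✓ → 897
txn_id=8: ✓ → 3047
txn_id=9: ✓ → 3967
txn_id=10: ✓ → 1193
txn_id=11: ✓ → 1384
txn_id=12: ✓ → 352
txn_id=13: ✓ → 3319
txn_id=14: ✗
txn_id=15: ✓ → 841
txn_id=16: ✓ → 626
risk_sum = 897 + 3047 + 3967 + 1193 + 1384 + 352 + 3319 + 841 + 626 = 15626
—
[transfer_avg: type IN ('transfer', 'debit') AND risk <= 64]
txn_id=4: ✗
txn_id=5: ✗
txn_id=6: ✗
txn_id=7: ✓ → 897
txn_id=8: ✗
txn_id=9: ✗
txn_id=10: ✓ → 1193
txn_id=11: ✗
txn_id=12: ✓ → 352
txn_id=13: ✓ → 3319
txn_id=14: ✗
txn_id=15: ✗
txn_id=16: ✓ → 626
transfer_avg = (897 + 1193 + 352 + 3319 + 626) / 5 = 1277.4

jpy_sum=6551, risk_sum=15626, transfer_avg=1277.4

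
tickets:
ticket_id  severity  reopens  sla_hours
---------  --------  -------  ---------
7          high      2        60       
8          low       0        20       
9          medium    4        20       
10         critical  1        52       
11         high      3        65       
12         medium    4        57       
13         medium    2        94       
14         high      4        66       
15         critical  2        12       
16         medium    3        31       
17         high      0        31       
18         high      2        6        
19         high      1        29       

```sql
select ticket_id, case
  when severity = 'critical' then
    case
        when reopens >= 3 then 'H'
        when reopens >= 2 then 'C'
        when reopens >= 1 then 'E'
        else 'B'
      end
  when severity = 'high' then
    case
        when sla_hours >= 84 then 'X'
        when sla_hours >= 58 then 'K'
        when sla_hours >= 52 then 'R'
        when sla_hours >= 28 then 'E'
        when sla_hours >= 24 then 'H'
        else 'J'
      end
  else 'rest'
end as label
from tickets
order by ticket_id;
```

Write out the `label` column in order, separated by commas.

K, rest, rest, E, K, rest, rest, K, C, rest, E, J, E

ticket_id=7: severity='high' → inner[sla_hours >= 58] → K
ticket_id=8: severity='low' → outer ELSE → rest
ticket_id=9: severity='medium' → outer ELSE → rest
ticket_id=10: severity='critical' → inner[reopens >= 1] → E
ticket_id=11: severity='high' → inner[sla_hours >= 58] → K
ticket_id=12: severity='medium' → outer ELSE → rest
ticket_id=13: severity='medium' → outer ELSE → rest
ticket_id=14: severity='high' → inner[sla_hours >= 58] → K
ticket_id=15: severity='critical' → inner[reopens >= 2] → C
ticket_id=16: severity='medium' → outer ELSE → rest
ticket_id=17: severity='high' → inner[sla_hours >= 28] → E
ticket_id=18: severity='high' → inner[ELSE] → J
ticket_id=19: severity='high' → inner[sla_hours >= 28] → E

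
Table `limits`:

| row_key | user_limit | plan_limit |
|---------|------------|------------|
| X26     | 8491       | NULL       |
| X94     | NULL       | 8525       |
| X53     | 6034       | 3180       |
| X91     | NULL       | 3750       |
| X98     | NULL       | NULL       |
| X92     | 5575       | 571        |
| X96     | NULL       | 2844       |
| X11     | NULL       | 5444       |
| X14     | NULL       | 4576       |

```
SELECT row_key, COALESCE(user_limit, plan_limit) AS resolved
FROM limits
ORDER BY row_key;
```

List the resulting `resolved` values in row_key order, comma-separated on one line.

5444, 4576, 8491, 6034, 3750, 5575, 8525, 2844, NULL

row_key=X11: user_limit=NULL, plan_limit=5444 → 5444
row_key=X14: user_limit=NULL, plan_limit=4576 → 4576
row_key=X26: user_limit=8491 → 8491
row_key=X53: user_limit=6034 → 6034
row_key=X91: user_limit=NULL, plan_limit=3750 → 3750
row_key=X92: user_limit=5575 → 5575
row_key=X94: user_limit=NULL, plan_limit=8525 → 8525
row_key=X96: user_limit=NULL, plan_limit=2844 → 2844
row_key=X98: user_limit=NULL, plan_limit=NULL (all NULL) → NULL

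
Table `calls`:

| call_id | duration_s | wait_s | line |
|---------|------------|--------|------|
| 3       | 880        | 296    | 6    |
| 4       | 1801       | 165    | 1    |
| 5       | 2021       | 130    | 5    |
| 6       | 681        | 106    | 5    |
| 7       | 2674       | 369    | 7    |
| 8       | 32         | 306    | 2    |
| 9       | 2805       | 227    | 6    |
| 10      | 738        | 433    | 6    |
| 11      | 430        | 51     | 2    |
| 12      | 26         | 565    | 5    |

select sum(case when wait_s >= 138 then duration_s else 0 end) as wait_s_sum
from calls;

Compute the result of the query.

call_id=3: ✓ → 880
call_id=4: ✓ → 1801
call_id=5: ✗
call_id=6: ✗
call_id=7: ✓ → 2674
call_id=8: ✓ → 32
call_id=9: ✓ → 2805
call_id=10: ✓ → 738
call_id=11: ✗
call_id=12: ✓ → 26
wait_s_sum = 880 + 1801 + 2674 + 32 + 2805 + 738 + 26 = 8956

8956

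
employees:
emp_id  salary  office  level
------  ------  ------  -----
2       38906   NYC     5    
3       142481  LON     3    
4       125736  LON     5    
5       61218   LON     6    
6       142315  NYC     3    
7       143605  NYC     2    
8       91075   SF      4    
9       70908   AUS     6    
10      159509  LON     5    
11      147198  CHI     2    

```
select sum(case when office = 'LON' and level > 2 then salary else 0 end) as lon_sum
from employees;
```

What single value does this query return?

emp_id=2: ✗
emp_id=3: ✓ → 142481
emp_id=4: ✓ → 125736
emp_id=5: ✓ → 61218
emp_id=6: ✗
emp_id=7: ✗
emp_id=8: ✗
emp_id=9: ✗
emp_id=10: ✓ → 159509
emp_id=11: ✗
lon_sum = 142481 + 125736 + 61218 + 159509 = 488944

488944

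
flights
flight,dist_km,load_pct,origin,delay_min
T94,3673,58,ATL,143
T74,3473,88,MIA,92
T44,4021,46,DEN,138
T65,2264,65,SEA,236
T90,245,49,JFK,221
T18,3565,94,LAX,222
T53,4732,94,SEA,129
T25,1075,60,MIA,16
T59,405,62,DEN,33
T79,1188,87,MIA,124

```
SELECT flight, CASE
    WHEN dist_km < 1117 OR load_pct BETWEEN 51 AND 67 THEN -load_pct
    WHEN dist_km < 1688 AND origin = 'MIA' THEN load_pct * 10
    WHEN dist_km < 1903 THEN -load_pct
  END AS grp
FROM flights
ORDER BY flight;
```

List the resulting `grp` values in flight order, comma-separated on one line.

flight=T18: (no match → NULL) → NULL
flight=T25: dist_km < 1117 OR load_pct BETWEEN 51 AND 67 → -60
flight=T44: (no match → NULL) → NULL
flight=T53: (no match → NULL) → NULL
flight=T59: dist_km < 1117 OR load_pct BETWEEN 51 AND 67 → -62
flight=T65: dist_km < 1117 OR load_pct BETWEEN 51 AND 67 → -65
flight=T74: (no match → NULL) → NULL
flight=T79: dist_km < 1688 AND origin = 'MIA' → 870
flight=T90: dist_km < 1117 OR load_pct BETWEEN 51 AND 67 → -49
flight=T94: dist_km < 1117 OR load_pct BETWEEN 51 AND 67 → -58

NULL, -60, NULL, NULL, -62, -65, NULL, 870, -49, -58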